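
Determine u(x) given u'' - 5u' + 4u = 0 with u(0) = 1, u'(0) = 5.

Characteristic equation r² - 5r + 4 = 0 factors as (r - 1)(r - 4) = 0, so r = 1, 4.
Hence u_h = C1*exp(x) + C2*exp(4*x).
Apply the initial conditions: u(0) = C1 + C2 = 1 and u'(0) = C1 + 4*C2 = 5. Solving gives C1 = -1/3, C2 = 4/3.

u = -exp(x)/3 + 4*exp(4*x)/3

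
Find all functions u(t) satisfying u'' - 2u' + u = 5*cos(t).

Characteristic equation r² - 2r + 1 = 0 has discriminant (-2)² - 4·(1) = 0, so r = 1 is a repeated root.
Hence u_h = (C1 + C2*t)*exp(t).
Try u_p = A*cos(t) + B*sin(t). Substituting and equating the coefficients of cos(t) and sin(t) gives A = 0, B = -5/2, so u_p = -5*sin(t)/2.

u = -5*sin(t)/2 + C1*exp(t) + C2*t*exp(t)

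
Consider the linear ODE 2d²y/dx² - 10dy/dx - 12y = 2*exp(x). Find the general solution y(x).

y = -exp(x)/10 + C1*exp(6*x) + C2*exp(-x)

Divide through by 2: y'' - 5y' - 6y = exp(x).
Characteristic equation r² - 5r - 6 = 0 factors as (r - 6)(r + 1) = 0, so r = 6, -1.
Hence y_h = C1*exp(6*x) + C2*exp(-x).
Try y_p = A*exp(x). Substituting into the equation and dividing by exp(x) gives A = -1/10, so y_p = -exp(x)/10.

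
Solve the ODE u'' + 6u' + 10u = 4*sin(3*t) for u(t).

u = -72*cos(3*t)/325 + 4*sin(3*t)/325 + C1*cos(t)*exp(-3*t) + C2*exp(-3*t)*sin(t)

Characteristic equation r² + 6r + 10 = 0 has discriminant (6)² - 4·(10) = -4 < 0, so r = -3 ± i.
Hence u_h = C1*cos(t)*exp(-3*t) + C2*exp(-3*t)*sin(t).
Try u_p = A*cos(3*t) + B*sin(3*t). Substituting and equating the coefficients of cos(3t) and sin(3t) gives A = -72/325, B = 4/325, so u_p = -72*cos(3*t)/325 + 4*sin(3*t)/325.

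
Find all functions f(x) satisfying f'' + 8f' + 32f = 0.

Characteristic equation r² + 8r + 32 = 0 has discriminant (8)² - 4·(32) = -64 < 0, so r = -4 ± 4i.
Hence f_h = C1*cos(4*x)*exp(-4*x) + C2*exp(-4*x)*sin(4*x).

f = C1*cos(4*x)*exp(-4*x) + C2*exp(-4*x)*sin(4*x)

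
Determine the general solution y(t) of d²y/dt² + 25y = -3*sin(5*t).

Characteristic equation r² + 25 = 0 has discriminant (0)² - 4·(25) = -100 < 0, so r = ± 5i.
Hence y_h = C1*cos(5*t) + C2*sin(5*t).
Since ±5i are characteristic roots, multiply the trial by t. Try y_p = t*(A*cos(5*t) + B*sin(5*t)). Substituting and equating the coefficients of cos(5t) and sin(5t) gives A = 3/10, B = 0, so y_p = 3*t*cos(5*t)/10.

y = C1*cos(5*t) + C2*sin(5*t) + 3*t*cos(5*t)/10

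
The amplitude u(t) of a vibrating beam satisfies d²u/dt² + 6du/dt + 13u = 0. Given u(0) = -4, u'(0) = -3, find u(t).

Characteristic equation r² + 6r + 13 = 0 has discriminant (6)² - 4·(13) = -16 < 0, so r = -3 ± 2i.
Hence u_h = C1*cos(2*t)*exp(-3*t) + C2*exp(-3*t)*sin(2*t).
Apply the initial conditions: u(0) = C1 = -4 and u'(0) = -3*C1 + 2*C2 = -3. Solving gives C1 = -4, C2 = -15/2.

u = -4*cos(2*t)*exp(-3*t) - 15*exp(-3*t)*sin(2*t)/2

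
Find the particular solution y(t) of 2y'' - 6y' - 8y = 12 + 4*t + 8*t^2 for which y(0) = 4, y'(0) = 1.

y = -11/4 + t - t**2 + 27*exp(-t)/5 + 27*exp(4*t)/20

Divide through by 2: y'' - 3y' - 4y = 6 + 2*t + 4*t^2.
Characteristic equation r² - 3r - 4 = 0 factors as (r - 4)(r + 1) = 0, so r = 4, -1.
Hence y_h = C1*exp(4*t) + C2*exp(-t).
For the particular solution try y_p = A0 + A1*t + A2*t^2. Substituting and matching coefficients of each power of t gives A0 = -11/4, A1 = 1, A2 = -1, so y_p = -11/4 + t - t^2.
General solution: y = -11/4 + t - t^2 + C1*exp(4*t) + C2*exp(-t).
Apply the initial conditions: y(0) = -11/4 + C1 + C2 = 4 and y'(0) = 1 - C2 + 4*C1 = 1. Solving gives C1 = 27/20, C2 = 27/5.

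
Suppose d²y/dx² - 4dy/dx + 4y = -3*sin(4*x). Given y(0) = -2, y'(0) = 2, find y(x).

Characteristic equation r² - 4r + 4 = 0 has discriminant (-4)² - 4·(4) = 0, so r = 2 is a repeated root.
Hence y_h = (C1 + C2*x)*exp(2*x).
Try y_p = A*cos(4*x) + B*sin(4*x). Substituting and equating the coefficients of cos(4x) and sin(4x) gives A = -3/25, B = 9/100, so y_p = -3*cos(4*x)/25 + 9*sin(4*x)/100.
General solution: y = -3*cos(4*x)/25 + 9*sin(4*x)/100 + C1*exp(2*x) + C2*x*exp(2*x).
Apply the initial conditions: y(0) = -3/25 + C1 = -2 and y'(0) = 9/25 + C2 + 2*C1 = 2. Solving gives C1 = -47/25, C2 = 27/5.

y = -47*exp(2*x)/25 - 3*cos(4*x)/25 + 9*sin(4*x)/100 + 27*x*exp(2*x)/5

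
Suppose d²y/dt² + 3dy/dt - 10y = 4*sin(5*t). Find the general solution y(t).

y = -14*sin(5*t)/145 - 6*cos(5*t)/145 + C1*exp(-5*t) + C2*exp(2*t)

Characteristic equation r² + 3r - 10 = 0 factors as (r + 5)(r - 2) = 0, so r = -5, 2.
Hence y_h = C1*exp(-5*t) + C2*exp(2*t).
Try y_p = A*cos(5*t) + B*sin(5*t). Substituting and equating the coefficients of cos(5t) and sin(5t) gives A = -6/145, B = -14/145, so y_p = -14*sin(5*t)/145 - 6*cos(5*t)/145.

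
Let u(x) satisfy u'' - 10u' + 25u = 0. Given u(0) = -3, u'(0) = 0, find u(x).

u = -3*exp(5*x) + 15*x*exp(5*x)

Characteristic equation r² - 10r + 25 = 0 has discriminant (-10)² - 4·(25) = 0, so r = 5 is a repeated root.
Hence u_h = (C1 + C2*x)*exp(5*x).
Apply the initial conditions: u(0) = C1 = -3 and u'(0) = C2 + 5*C1 = 0. Solving gives C1 = -3, C2 = 15.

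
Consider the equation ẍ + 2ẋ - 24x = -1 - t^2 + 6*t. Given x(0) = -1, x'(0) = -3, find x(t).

x = 43/1728 - 57*exp(4*t)/64 - 35*t/144 - 29*exp(-6*t)/216 + t**2/24

Characteristic equation r² + 2r - 24 = 0 factors as (r - 4)(r + 6) = 0, so r = 4, -6.
Hence x_h = C1*exp(4*t) + C2*exp(-6*t).
For the particular solution try x_p = A0 + A1*t + A2*t^2. Substituting and matching coefficients of each power of t gives A0 = 43/1728, A1 = -35/144, A2 = 1/24, so x_p = 43/1728 - 35*t/144 + t^2/24.
General solution: x = 43/1728 - 35*t/144 + t^2/24 + C1*exp(4*t) + C2*exp(-6*t).
Apply the initial conditions: x(0) = 43/1728 + C1 + C2 = -1 and x'(0) = -35/144 - 6*C2 + 4*C1 = -3. Solving gives C1 = -57/64, C2 = -29/216.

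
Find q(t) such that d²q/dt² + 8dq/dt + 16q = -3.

q = -3/16 + C1*exp(-4*t) + C2*t*exp(-4*t)

Characteristic equation r² + 8r + 16 = 0 has discriminant (8)² - 4·(16) = 0, so r = -4 is a repeated root.
Hence q_h = (C1 + C2*t)*exp(-4*t).
For the particular solution try q_p = A0. Substituting and matching coefficients of each power of t gives A0 = -3/16, so q_p = -3/16.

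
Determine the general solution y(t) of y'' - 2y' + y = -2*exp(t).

Characteristic equation r² - 2r + 1 = 0 has discriminant (-2)² - 4·(1) = 0, so r = 1 is a repeated root.
Hence y_h = (C1 + C2*t)*exp(t).
Since exp(t) solves the homogeneous equation (r = 1 is a root of multiplicity 2), multiply the trial by t^2. Try y_p = A*t^2*exp(t). Substituting into the equation and dividing by exp(t) gives A = -1, so y_p = -t^2*exp(t).

y = C1*exp(t) - t**2*exp(t) + C2*t*exp(t)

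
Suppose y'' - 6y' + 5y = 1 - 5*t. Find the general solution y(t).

Characteristic equation r² - 6r + 5 = 0 factors as (r - 1)(r - 5) = 0, so r = 1, 5.
Hence y_h = C1*exp(t) + C2*exp(5*t).
For the particular solution try y_p = A0 + A1*t. Substituting and matching coefficients of each power of t gives A0 = -1, A1 = -1, so y_p = -1 - t.

y = -1 - t + C1*exp(t) + C2*exp(5*t)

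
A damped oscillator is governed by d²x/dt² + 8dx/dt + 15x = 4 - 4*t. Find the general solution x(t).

Characteristic equation r² + 8r + 15 = 0 factors as (r + 5)(r + 3) = 0, so r = -5, -3.
Hence x_h = C1*exp(-5*t) + C2*exp(-3*t).
For the particular solution try x_p = A0 + A1*t. Substituting and matching coefficients of each power of t gives A0 = 92/225, A1 = -4/15, so x_p = 92/225 - 4*t/15.

x = 92/225 - 4*t/15 + C1*exp(-5*t) + C2*exp(-3*t)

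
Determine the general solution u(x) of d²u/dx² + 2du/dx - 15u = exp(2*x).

Characteristic equation r² + 2r - 15 = 0 factors as (r + 5)(r - 3) = 0, so r = -5, 3.
Hence u_h = C1*exp(-5*x) + C2*exp(3*x).
Try u_p = A*exp(2*x). Substituting into the equation and dividing by exp(2*x) gives A = -1/7, so u_p = -exp(2*x)/7.

u = -exp(2*x)/7 + C1*exp(-5*x) + C2*exp(3*x)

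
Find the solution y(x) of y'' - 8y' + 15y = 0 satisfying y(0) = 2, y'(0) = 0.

Characteristic equation r² - 8r + 15 = 0 factors as (r - 3)(r - 5) = 0, so r = 3, 5.
Hence y_h = C1*exp(3*x) + C2*exp(5*x).
Apply the initial conditions: y(0) = C1 + C2 = 2 and y'(0) = 3*C1 + 5*C2 = 0. Solving gives C1 = 5, C2 = -3.

y = -3*exp(5*x) + 5*exp(3*x)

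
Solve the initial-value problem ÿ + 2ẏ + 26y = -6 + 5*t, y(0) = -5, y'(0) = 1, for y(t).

Characteristic equation r² + 2r + 26 = 0 has discriminant (2)² - 4·(26) = -100 < 0, so r = -1 ± 5i.
Hence y_h = C1*cos(5*t)*exp(-t) + C2*exp(-t)*sin(5*t).
For the particular solution try y_p = A0 + A1*t. Substituting and matching coefficients of each power of t gives A0 = -83/338, A1 = 5/26, so y_p = -83/338 + 5*t/26.
General solution: y = -83/338 + 5*t/26 + C1*cos(5*t)*exp(-t) + C2*exp(-t)*sin(5*t).
Apply the initial conditions: y(0) = -83/338 + C1 = -5 and y'(0) = 5/26 - C1 + 5*C2 = 1. Solving gives C1 = -1607/338, C2 = -667/845.

y = -83/338 + 5*t/26 - 1607*cos(5*t)*exp(-t)/338 - 667*exp(-t)*sin(5*t)/845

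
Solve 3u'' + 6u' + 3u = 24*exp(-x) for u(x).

Divide through by 3: u'' + 2u' + u = 8*exp(-x).
Characteristic equation r² + 2r + 1 = 0 has discriminant (2)² - 4·(1) = 0, so r = -1 is a repeated root.
Hence u_h = (C1 + C2*x)*exp(-x).
Since exp(-x) solves the homogeneous equation (r = -1 is a root of multiplicity 2), multiply the trial by x^2. Try u_p = A*x^2*exp(-x). Substituting into the equation and dividing by exp(-x) gives A = 4, so u_p = 4*x^2*exp(-x).

u = C1*exp(-x) + 4*x**2*exp(-x) + C2*x*exp(-x)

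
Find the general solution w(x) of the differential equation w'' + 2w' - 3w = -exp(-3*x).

Characteristic equation r² + 2r - 3 = 0 factors as (r + 3)(r - 1) = 0, so r = -3, 1.
Hence w_h = C1*exp(-3*x) + C2*exp(x).
Since exp(-3*x) solves the homogeneous equation (r = -3 is a root of multiplicity 1), multiply the trial by x. Try w_p = A*x*exp(-3*x). Substituting into the equation and dividing by exp(-3*x) gives A = 1/4, so w_p = x*exp(-3*x)/4.

w = C1*exp(-3*x) + C2*exp(x) + x*exp(-3*x)/4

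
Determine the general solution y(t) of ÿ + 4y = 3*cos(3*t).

Characteristic equation r² + 4 = 0 has discriminant (0)² - 4·(4) = -16 < 0, so r = ± 2i.
Hence y_h = C1*cos(2*t) + C2*sin(2*t).
Try y_p = A*cos(3*t) + B*sin(3*t). Substituting and equating the coefficients of cos(3t) and sin(3t) gives A = -3/5, B = 0, so y_p = -3*cos(3*t)/5.

y = -3*cos(3*t)/5 + C1*cos(2*t) + C2*sin(2*t)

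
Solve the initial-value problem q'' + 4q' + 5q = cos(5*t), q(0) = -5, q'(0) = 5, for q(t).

q = -cos(5*t)/40 + sin(5*t)/40 - 203*exp(-2*t)*sin(t)/40 - 199*cos(t)*exp(-2*t)/40

Characteristic equation r² + 4r + 5 = 0 has discriminant (4)² - 4·(5) = -4 < 0, so r = -2 ± i.
Hence q_h = C1*cos(t)*exp(-2*t) + C2*exp(-2*t)*sin(t).
Try q_p = A*cos(5*t) + B*sin(5*t). Substituting and equating the coefficients of cos(5t) and sin(5t) gives A = -1/40, B = 1/40, so q_p = -cos(5*t)/40 + sin(5*t)/40.
General solution: q = -cos(5*t)/40 + sin(5*t)/40 + C1*cos(t)*exp(-2*t) + C2*exp(-2*t)*sin(t).
Apply the initial conditions: q(0) = -1/40 + C1 = -5 and q'(0) = 1/8 + C2 - 2*C1 = 5. Solving gives C1 = -199/40, C2 = -203/40.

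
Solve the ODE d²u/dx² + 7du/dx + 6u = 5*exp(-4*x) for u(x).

Characteristic equation r² + 7r + 6 = 0 factors as (r + 6)(r + 1) = 0, so r = -6, -1.
Hence u_h = C1*exp(-6*x) + C2*exp(-x).
Try u_p = A*exp(-4*x). Substituting into the equation and dividing by exp(-4*x) gives A = -5/6, so u_p = -5*exp(-4*x)/6.

u = -5*exp(-4*x)/6 + C1*exp(-6*x) + C2*exp(-x)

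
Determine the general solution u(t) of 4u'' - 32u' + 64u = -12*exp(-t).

u = -3*exp(-t)/25 + C1*exp(4*t) + C2*t*exp(4*t)

Divide through by 4: u'' - 8u' + 16u = -3*exp(-t).
Characteristic equation r² - 8r + 16 = 0 has discriminant (-8)² - 4·(16) = 0, so r = 4 is a repeated root.
Hence u_h = (C1 + C2*t)*exp(4*t).
Try u_p = A*exp(-t). Substituting into the equation and dividing by exp(-t) gives A = -3/25, so u_p = -3*exp(-t)/25.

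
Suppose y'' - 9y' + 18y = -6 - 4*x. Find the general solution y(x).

y = -4/9 - 2*x/9 + C1*exp(6*x) + C2*exp(3*x)

Characteristic equation r² - 9r + 18 = 0 factors as (r - 6)(r - 3) = 0, so r = 6, 3.
Hence y_h = C1*exp(6*x) + C2*exp(3*x).
For the particular solution try y_p = A0 + A1*x. Substituting and matching coefficients of each power of x gives A0 = -4/9, A1 = -2/9, so y_p = -4/9 - 2*x/9.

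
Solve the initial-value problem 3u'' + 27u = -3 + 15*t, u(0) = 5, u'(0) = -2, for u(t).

Divide through by 3: u'' + 9u = -1 + 5*t.
Characteristic equation r² + 9 = 0 has discriminant (0)² - 4·(9) = -36 < 0, so r = ± 3i.
Hence u_h = C1*cos(3*t) + C2*sin(3*t).
For the particular solution try u_p = A0 + A1*t. Substituting and matching coefficients of each power of t gives A0 = -1/9, A1 = 5/9, so u_p = -1/9 + 5*t/9.
General solution: u = -1/9 + 5*t/9 + C1*cos(3*t) + C2*sin(3*t).
Apply the initial conditions: u(0) = -1/9 + C1 = 5 and u'(0) = 5/9 + 3*C2 = -2. Solving gives C1 = 46/9, C2 = -23/27.

u = -1/9 - 23*sin(3*t)/27 + 5*t/9 + 46*cos(3*t)/9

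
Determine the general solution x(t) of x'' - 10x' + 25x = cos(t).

Characteristic equation r² - 10r + 25 = 0 has discriminant (-10)² - 4·(25) = 0, so r = 5 is a repeated root.
Hence x_h = (C1 + C2*t)*exp(5*t).
Try x_p = A*cos(t) + B*sin(t). Substituting and equating the coefficients of cos(t) and sin(t) gives A = 6/169, B = -5/338, so x_p = -5*sin(t)/338 + 6*cos(t)/169.

x = -5*sin(t)/338 + 6*cos(t)/169 + C1*exp(5*t) + C2*t*exp(5*t)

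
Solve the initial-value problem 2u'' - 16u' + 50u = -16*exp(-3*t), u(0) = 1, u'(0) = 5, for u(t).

u = -4*exp(-3*t)/29 + exp(4*t)*sin(3*t)/87 + 33*cos(3*t)*exp(4*t)/29

Divide through by 2: u'' - 8u' + 25u = -8*exp(-3*t).
Characteristic equation r² - 8r + 25 = 0 has discriminant (-8)² - 4·(25) = -36 < 0, so r = 4 ± 3i.
Hence u_h = C1*cos(3*t)*exp(4*t) + C2*exp(4*t)*sin(3*t).
Try u_p = A*exp(-3*t). Substituting into the equation and dividing by exp(-3*t) gives A = -4/29, so u_p = -4*exp(-3*t)/29.
General solution: u = -4*exp(-3*t)/29 + C1*cos(3*t)*exp(4*t) + C2*exp(4*t)*sin(3*t).
Apply the initial conditions: u(0) = -4/29 + C1 = 1 and u'(0) = 12/29 + 3*C2 + 4*C1 = 5. Solving gives C1 = 33/29, C2 = 1/87.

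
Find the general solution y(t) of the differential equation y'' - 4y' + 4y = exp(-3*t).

y = exp(-3*t)/25 + C1*exp(2*t) + C2*t*exp(2*t)

Characteristic equation r² - 4r + 4 = 0 has discriminant (-4)² - 4·(4) = 0, so r = 2 is a repeated root.
Hence y_h = (C1 + C2*t)*exp(2*t).
Try y_p = A*exp(-3*t). Substituting into the equation and dividing by exp(-3*t) gives A = 1/25, so y_p = exp(-3*t)/25.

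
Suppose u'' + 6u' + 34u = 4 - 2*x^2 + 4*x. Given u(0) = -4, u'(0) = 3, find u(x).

u = 475/4913 - x**2/17 + 40*x/289 - 46322*exp(-3*x)*sin(5*x)/24565 - 20127*cos(5*x)*exp(-3*x)/4913

Characteristic equation r² + 6r + 34 = 0 has discriminant (6)² - 4·(34) = -100 < 0, so r = -3 ± 5i.
Hence u_h = C1*cos(5*x)*exp(-3*x) + C2*exp(-3*x)*sin(5*x).
For the particular solution try u_p = A0 + A1*x + A2*x^2. Substituting and matching coefficients of each power of x gives A0 = 475/4913, A1 = 40/289, A2 = -1/17, so u_p = 475/4913 - x^2/17 + 40*x/289.
General solution: u = 475/4913 - x^2/17 + 40*x/289 + C1*cos(5*x)*exp(-3*x) + C2*exp(-3*x)*sin(5*x).
Apply the initial conditions: u(0) = 475/4913 + C1 = -4 and u'(0) = 40/289 - 3*C1 + 5*C2 = 3. Solving gives C1 = -20127/4913, C2 = -46322/24565.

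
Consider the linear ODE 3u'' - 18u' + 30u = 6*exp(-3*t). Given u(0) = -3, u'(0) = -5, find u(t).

u = 2*exp(-3*t)/37 - 113*cos(t)*exp(3*t)/37 + 160*exp(3*t)*sin(t)/37

Divide through by 3: u'' - 6u' + 10u = 2*exp(-3*t).
Characteristic equation r² - 6r + 10 = 0 has discriminant (-6)² - 4·(10) = -4 < 0, so r = 3 ± i.
Hence u_h = C1*cos(t)*exp(3*t) + C2*exp(3*t)*sin(t).
Try u_p = A*exp(-3*t). Substituting into the equation and dividing by exp(-3*t) gives A = 2/37, so u_p = 2*exp(-3*t)/37.
General solution: u = 2*exp(-3*t)/37 + C1*cos(t)*exp(3*t) + C2*exp(3*t)*sin(t).
Apply the initial conditions: u(0) = 2/37 + C1 = -3 and u'(0) = -6/37 + C2 + 3*C1 = -5. Solving gives C1 = -113/37, C2 = 160/37.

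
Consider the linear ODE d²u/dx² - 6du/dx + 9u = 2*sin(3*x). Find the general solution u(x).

u = cos(3*x)/9 + C1*exp(3*x) + C2*x*exp(3*x)

Characteristic equation r² - 6r + 9 = 0 has discriminant (-6)² - 4·(9) = 0, so r = 3 is a repeated root.
Hence u_h = (C1 + C2*x)*exp(3*x).
Try u_p = A*cos(3*x) + B*sin(3*x). Substituting and equating the coefficients of cos(3x) and sin(3x) gives A = 1/9, B = 0, so u_p = cos(3*x)/9.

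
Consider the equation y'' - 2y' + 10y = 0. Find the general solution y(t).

y = C1*cos(3*t)*exp(t) + C2*exp(t)*sin(3*t)

Characteristic equation r² - 2r + 10 = 0 has discriminant (-2)² - 4·(10) = -36 < 0, so r = 1 ± 3i.
Hence y_h = C1*cos(3*t)*exp(t) + C2*exp(t)*sin(3*t).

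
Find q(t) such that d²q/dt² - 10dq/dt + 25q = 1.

Characteristic equation r² - 10r + 25 = 0 has discriminant (-10)² - 4·(25) = 0, so r = 5 is a repeated root.
Hence q_h = (C1 + C2*t)*exp(5*t).
For the particular solution try q_p = A0. Substituting and matching coefficients of each power of t gives A0 = 1/25, so q_p = 1/25.

q = 1/25 + C1*exp(5*t) + C2*t*exp(5*t)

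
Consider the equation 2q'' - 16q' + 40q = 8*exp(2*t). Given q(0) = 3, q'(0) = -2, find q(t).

q = exp(2*t)/2 - 13*exp(4*t)*sin(2*t)/2 + 5*cos(2*t)*exp(4*t)/2

Divide through by 2: q'' - 8q' + 20q = 4*exp(2*t).
Characteristic equation r² - 8r + 20 = 0 has discriminant (-8)² - 4·(20) = -16 < 0, so r = 4 ± 2i.
Hence q_h = C1*cos(2*t)*exp(4*t) + C2*exp(4*t)*sin(2*t).
Try q_p = A*exp(2*t). Substituting into the equation and dividing by exp(2*t) gives A = 1/2, so q_p = exp(2*t)/2.
General solution: q = exp(2*t)/2 + C1*cos(2*t)*exp(4*t) + C2*exp(4*t)*sin(2*t).
Apply the initial conditions: q(0) = 1/2 + C1 = 3 and q'(0) = 1 + 2*C2 + 4*C1 = -2. Solving gives C1 = 5/2, C2 = -13/2.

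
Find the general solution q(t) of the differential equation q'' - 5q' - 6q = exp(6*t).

Characteristic equation r² - 5r - 6 = 0 factors as (r - 6)(r + 1) = 0, so r = 6, -1.
Hence q_h = C1*exp(6*t) + C2*exp(-t).
Since exp(6*t) solves the homogeneous equation (r = 6 is a root of multiplicity 1), multiply the trial by t. Try q_p = A*t*exp(6*t). Substituting into the equation and dividing by exp(6*t) gives A = 1/7, so q_p = t*exp(6*t)/7.

q = C1*exp(6*t) + C2*exp(-t) + t*exp(6*t)/7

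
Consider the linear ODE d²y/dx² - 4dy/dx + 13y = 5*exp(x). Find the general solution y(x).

y = exp(x)/2 + C1*cos(3*x)*exp(2*x) + C2*exp(2*x)*sin(3*x)

Characteristic equation r² - 4r + 13 = 0 has discriminant (-4)² - 4·(13) = -36 < 0, so r = 2 ± 3i.
Hence y_h = C1*cos(3*x)*exp(2*x) + C2*exp(2*x)*sin(3*x).
Try y_p = A*exp(x). Substituting into the equation and dividing by exp(x) gives A = 1/2, so y_p = exp(x)/2.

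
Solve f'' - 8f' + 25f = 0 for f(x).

f = C1*cos(3*x)*exp(4*x) + C2*exp(4*x)*sin(3*x)

Characteristic equation r² - 8r + 25 = 0 has discriminant (-8)² - 4·(25) = -36 < 0, so r = 4 ± 3i.
Hence f_h = C1*cos(3*x)*exp(4*x) + C2*exp(4*x)*sin(3*x).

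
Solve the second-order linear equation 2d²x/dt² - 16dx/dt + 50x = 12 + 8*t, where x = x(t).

x = 182/625 + 4*t/25 + C1*cos(3*t)*exp(4*t) + C2*exp(4*t)*sin(3*t)

Divide through by 2: x'' - 8x' + 25x = 6 + 4*t.
Characteristic equation r² - 8r + 25 = 0 has discriminant (-8)² - 4·(25) = -36 < 0, so r = 4 ± 3i.
Hence x_h = C1*cos(3*t)*exp(4*t) + C2*exp(4*t)*sin(3*t).
For the particular solution try x_p = A0 + A1*t. Substituting and matching coefficients of each power of t gives A0 = 182/625, A1 = 4/25, so x_p = 182/625 + 4*t/25.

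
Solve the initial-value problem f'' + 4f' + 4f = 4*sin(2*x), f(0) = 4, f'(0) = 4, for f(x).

f = -cos(2*x)/2 + 9*exp(-2*x)/2 + 13*x*exp(-2*x)

Characteristic equation r² + 4r + 4 = 0 has discriminant (4)² - 4·(4) = 0, so r = -2 is a repeated root.
Hence f_h = (C1 + C2*x)*exp(-2*x).
Try f_p = A*cos(2*x) + B*sin(2*x). Substituting and equating the coefficients of cos(2x) and sin(2x) gives A = -1/2, B = 0, so f_p = -cos(2*x)/2.
General solution: f = -cos(2*x)/2 + C1*exp(-2*x) + C2*x*exp(-2*x).
Apply the initial conditions: f(0) = -1/2 + C1 = 4 and f'(0) = C2 - 2*C1 = 4. Solving gives C1 = 9/2, C2 = 13.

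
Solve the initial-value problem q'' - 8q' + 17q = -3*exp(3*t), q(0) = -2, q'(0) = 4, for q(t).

q = -3*exp(3*t)/2 - cos(t)*exp(4*t)/2 + 21*exp(4*t)*sin(t)/2

Characteristic equation r² - 8r + 17 = 0 has discriminant (-8)² - 4·(17) = -4 < 0, so r = 4 ± i.
Hence q_h = C1*cos(t)*exp(4*t) + C2*exp(4*t)*sin(t).
Try q_p = A*exp(3*t). Substituting into the equation and dividing by exp(3*t) gives A = -3/2, so q_p = -3*exp(3*t)/2.
General solution: q = -3*exp(3*t)/2 + C1*cos(t)*exp(4*t) + C2*exp(4*t)*sin(t).
Apply the initial conditions: q(0) = -3/2 + C1 = -2 and q'(0) = -9/2 + C2 + 4*C1 = 4. Solving gives C1 = -1/2, C2 = 21/2.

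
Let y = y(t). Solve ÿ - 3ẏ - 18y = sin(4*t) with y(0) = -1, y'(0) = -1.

y = -43*exp(-3*t)/75 - 17*exp(6*t)/39 - 17*sin(4*t)/650 + 3*cos(4*t)/325

Characteristic equation r² - 3r - 18 = 0 factors as (r - 6)(r + 3) = 0, so r = 6, -3.
Hence y_h = C1*exp(6*t) + C2*exp(-3*t).
Try y_p = A*cos(4*t) + B*sin(4*t). Substituting and equating the coefficients of cos(4t) and sin(4t) gives A = 3/325, B = -17/650, so y_p = -17*sin(4*t)/650 + 3*cos(4*t)/325.
General solution: y = -17*sin(4*t)/650 + 3*cos(4*t)/325 + C1*exp(6*t) + C2*exp(-3*t).
Apply the initial conditions: y(0) = 3/325 + C1 + C2 = -1 and y'(0) = -34/325 - 3*C2 + 6*C1 = -1. Solving gives C1 = -17/39, C2 = -43/75.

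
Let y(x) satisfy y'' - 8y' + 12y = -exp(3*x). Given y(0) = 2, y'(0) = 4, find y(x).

Characteristic equation r² - 8r + 12 = 0 factors as (r - 2)(r - 6) = 0, so r = 2, 6.
Hence y_h = C1*exp(2*x) + C2*exp(6*x).
Try y_p = A*exp(3*x). Substituting into the equation and dividing by exp(3*x) gives A = 1/3, so y_p = exp(3*x)/3.
General solution: y = exp(3*x)/3 + C1*exp(2*x) + C2*exp(6*x).
Apply the initial conditions: y(0) = 1/3 + C1 + C2 = 2 and y'(0) = 1 + 2*C1 + 6*C2 = 4. Solving gives C1 = 7/4, C2 = -1/12.

y = -exp(6*x)/12 + exp(3*x)/3 + 7*exp(2*x)/4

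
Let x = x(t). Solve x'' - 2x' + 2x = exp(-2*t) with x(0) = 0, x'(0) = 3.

x = exp(-2*t)/10 - cos(t)*exp(t)/10 + 33*exp(t)*sin(t)/10

Characteristic equation r² - 2r + 2 = 0 has discriminant (-2)² - 4·(2) = -4 < 0, so r = 1 ± i.
Hence x_h = C1*cos(t)*exp(t) + C2*exp(t)*sin(t).
Try x_p = A*exp(-2*t). Substituting into the equation and dividing by exp(-2*t) gives A = 1/10, so x_p = exp(-2*t)/10.
General solution: x = exp(-2*t)/10 + C1*cos(t)*exp(t) + C2*exp(t)*sin(t).
Apply the initial conditions: x(0) = 1/10 + C1 = 0 and x'(0) = -1/5 + C1 + C2 = 3. Solving gives C1 = -1/10, C2 = 33/10.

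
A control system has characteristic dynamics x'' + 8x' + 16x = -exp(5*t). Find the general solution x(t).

Characteristic equation r² + 8r + 16 = 0 has discriminant (8)² - 4·(16) = 0, so r = -4 is a repeated root.
Hence x_h = (C1 + C2*t)*exp(-4*t).
Try x_p = A*exp(5*t). Substituting into the equation and dividing by exp(5*t) gives A = -1/81, so x_p = -exp(5*t)/81.

x = -exp(5*t)/81 + C1*exp(-4*t) + C2*t*exp(-4*t)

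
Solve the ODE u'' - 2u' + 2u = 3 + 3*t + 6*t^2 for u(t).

u = 6 + 3*t**2 + 15*t/2 + C1*cos(t)*exp(t) + C2*exp(t)*sin(t)

Characteristic equation r² - 2r + 2 = 0 has discriminant (-2)² - 4·(2) = -4 < 0, so r = 1 ± i.
Hence u_h = C1*cos(t)*exp(t) + C2*exp(t)*sin(t).
For the particular solution try u_p = A0 + A1*t + A2*t^2. Substituting and matching coefficients of each power of t gives A0 = 6, A1 = 15/2, A2 = 3, so u_p = 6 + 3*t^2 + 15*t/2.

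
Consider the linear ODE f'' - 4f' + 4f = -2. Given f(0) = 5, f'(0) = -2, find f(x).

f = -1/2 + 11*exp(2*x)/2 - 13*x*exp(2*x)

Characteristic equation r² - 4r + 4 = 0 has discriminant (-4)² - 4·(4) = 0, so r = 2 is a repeated root.
Hence f_h = (C1 + C2*x)*exp(2*x).
For the particular solution try f_p = A0. Substituting and matching coefficients of each power of x gives A0 = -1/2, so f_p = -1/2.
General solution: f = -1/2 + C1*exp(2*x) + C2*x*exp(2*x).
Apply the initial conditions: f(0) = -1/2 + C1 = 5 and f'(0) = C2 + 2*C1 = -2. Solving gives C1 = 11/2, C2 = -13.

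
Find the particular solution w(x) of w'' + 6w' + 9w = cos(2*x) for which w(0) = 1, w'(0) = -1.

Characteristic equation r² + 6r + 9 = 0 has discriminant (6)² - 4·(9) = 0, so r = -3 is a repeated root.
Hence w_h = (C1 + C2*x)*exp(-3*x).
Try w_p = A*cos(2*x) + B*sin(2*x). Substituting and equating the coefficients of cos(2x) and sin(2x) gives A = 5/169, B = 12/169, so w_p = 5*cos(2*x)/169 + 12*sin(2*x)/169.
General solution: w = 5*cos(2*x)/169 + 12*sin(2*x)/169 + C1*exp(-3*x) + C2*x*exp(-3*x).
Apply the initial conditions: w(0) = 5/169 + C1 = 1 and w'(0) = 24/169 + C2 - 3*C1 = -1. Solving gives C1 = 164/169, C2 = 23/13.

w = 5*cos(2*x)/169 + 12*sin(2*x)/169 + 164*exp(-3*x)/169 + 23*x*exp(-3*x)/13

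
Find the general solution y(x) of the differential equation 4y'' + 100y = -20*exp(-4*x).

y = -5*exp(-4*x)/41 + C1*cos(5*x) + C2*sin(5*x)

Divide through by 4: y'' + 25y = -5*exp(-4*x).
Characteristic equation r² + 25 = 0 has discriminant (0)² - 4·(25) = -100 < 0, so r = ± 5i.
Hence y_h = C1*cos(5*x) + C2*sin(5*x).
Try y_p = A*exp(-4*x). Substituting into the equation and dividing by exp(-4*x) gives A = -5/41, so y_p = -5*exp(-4*x)/41.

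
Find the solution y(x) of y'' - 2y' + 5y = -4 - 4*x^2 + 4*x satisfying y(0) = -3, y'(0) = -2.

y = -52/125 - 4*x**2/5 + 4*x/25 - 323*cos(2*x)*exp(x)/125 + 53*exp(x)*sin(2*x)/250

Characteristic equation r² - 2r + 5 = 0 has discriminant (-2)² - 4·(5) = -16 < 0, so r = 1 ± 2i.
Hence y_h = C1*cos(2*x)*exp(x) + C2*exp(x)*sin(2*x).
For the particular solution try y_p = A0 + A1*x + A2*x^2. Substituting and matching coefficients of each power of x gives A0 = -52/125, A1 = 4/25, A2 = -4/5, so y_p = -52/125 - 4*x^2/5 + 4*x/25.
General solution: y = -52/125 - 4*x^2/5 + 4*x/25 + C1*cos(2*x)*exp(x) + C2*exp(x)*sin(2*x).
Apply the initial conditions: y(0) = -52/125 + C1 = -3 and y'(0) = 4/25 + C1 + 2*C2 = -2. Solving gives C1 = -323/125, C2 = 53/250.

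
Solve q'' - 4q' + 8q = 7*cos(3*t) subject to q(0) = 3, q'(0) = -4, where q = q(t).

Characteristic equation r² - 4r + 8 = 0 has discriminant (-4)² - 4·(8) = -16 < 0, so r = 2 ± 2i.
Hence q_h = C1*cos(2*t)*exp(2*t) + C2*exp(2*t)*sin(2*t).
Try q_p = A*cos(3*t) + B*sin(3*t). Substituting and equating the coefficients of cos(3t) and sin(3t) gives A = -7/145, B = -84/145, so q_p = -84*sin(3*t)/145 - 7*cos(3*t)/145.
General solution: q = -84*sin(3*t)/145 - 7*cos(3*t)/145 + C1*cos(2*t)*exp(2*t) + C2*exp(2*t)*sin(2*t).
Apply the initial conditions: q(0) = -7/145 + C1 = 3 and q'(0) = -252/145 + 2*C1 + 2*C2 = -4. Solving gives C1 = 442/145, C2 = -606/145.

q = -84*sin(3*t)/145 - 7*cos(3*t)/145 - 606*exp(2*t)*sin(2*t)/145 + 442*cos(2*t)*exp(2*t)/145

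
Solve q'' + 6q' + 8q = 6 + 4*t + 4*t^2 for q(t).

q = 13/16 + t**2/2 - t/4 + C1*exp(-2*t) + C2*exp(-4*t)

Characteristic equation r² + 6r + 8 = 0 factors as (r + 2)(r + 4) = 0, so r = -2, -4.
Hence q_h = C1*exp(-2*t) + C2*exp(-4*t).
For the particular solution try q_p = A0 + A1*t + A2*t^2. Substituting and matching coefficients of each power of t gives A0 = 13/16, A1 = -1/4, A2 = 1/2, so q_p = 13/16 + t^2/2 - t/4.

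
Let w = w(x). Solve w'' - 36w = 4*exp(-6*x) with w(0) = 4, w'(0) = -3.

w = 16*exp(6*x)/9 + 20*exp(-6*x)/9 - x*exp(-6*x)/3

Characteristic equation r² - 36 = 0 factors as (r - 6)(r + 6) = 0, so r = 6, -6.
Hence w_h = C1*exp(6*x) + C2*exp(-6*x).
Since exp(-6*x) solves the homogeneous equation (r = -6 is a root of multiplicity 1), multiply the trial by x. Try w_p = A*x*exp(-6*x). Substituting into the equation and dividing by exp(-6*x) gives A = -1/3, so w_p = -x*exp(-6*x)/3.
General solution: w = C1*exp(6*x) + C2*exp(-6*x) - x*exp(-6*x)/3.
Apply the initial conditions: w(0) = C1 + C2 = 4 and w'(0) = -1/3 - 6*C2 + 6*C1 = -3. Solving gives C1 = 16/9, C2 = 20/9.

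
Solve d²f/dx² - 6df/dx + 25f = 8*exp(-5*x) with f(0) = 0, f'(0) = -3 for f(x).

Characteristic equation r² - 6r + 25 = 0 has discriminant (-6)² - 4·(25) = -64 < 0, so r = 3 ± 4i.
Hence f_h = C1*cos(4*x)*exp(3*x) + C2*exp(3*x)*sin(4*x).
Try f_p = A*exp(-5*x). Substituting into the equation and dividing by exp(-5*x) gives A = 1/10, so f_p = exp(-5*x)/10.
General solution: f = exp(-5*x)/10 + C1*cos(4*x)*exp(3*x) + C2*exp(3*x)*sin(4*x).
Apply the initial conditions: f(0) = 1/10 + C1 = 0 and f'(0) = -1/2 + 3*C1 + 4*C2 = -3. Solving gives C1 = -1/10, C2 = -11/20.

f = exp(-5*x)/10 - 11*exp(3*x)*sin(4*x)/20 - cos(4*x)*exp(3*x)/10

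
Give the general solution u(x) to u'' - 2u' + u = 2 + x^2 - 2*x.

u = 4 + x**2 + 2*x + C1*exp(x) + C2*x*exp(x)

Characteristic equation r² - 2r + 1 = 0 has discriminant (-2)² - 4·(1) = 0, so r = 1 is a repeated root.
Hence u_h = (C1 + C2*x)*exp(x).
For the particular solution try u_p = A0 + A1*x + A2*x^2. Substituting and matching coefficients of each power of x gives A0 = 4, A1 = 2, A2 = 1, so u_p = 4 + x^2 + 2*x.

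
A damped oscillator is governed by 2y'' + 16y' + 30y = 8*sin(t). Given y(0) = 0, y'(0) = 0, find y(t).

Divide through by 2: y'' + 8y' + 15y = 4*sin(t).
Characteristic equation r² + 8r + 15 = 0 factors as (r + 3)(r + 5) = 0, so r = -3, -5.
Hence y_h = C1*exp(-3*t) + C2*exp(-5*t).
Try y_p = A*cos(t) + B*sin(t). Substituting and equating the coefficients of cos(t) and sin(t) gives A = -8/65, B = 14/65, so y_p = -8*cos(t)/65 + 14*sin(t)/65.
General solution: y = -8*cos(t)/65 + 14*sin(t)/65 + C1*exp(-3*t) + C2*exp(-5*t).
Apply the initial conditions: y(0) = -8/65 + C1 + C2 = 0 and y'(0) = 14/65 - 5*C2 - 3*C1 = 0. Solving gives C1 = 1/5, C2 = -1/13.

y = -8*cos(t)/65 - exp(-5*t)/13 + exp(-3*t)/5 + 14*sin(t)/65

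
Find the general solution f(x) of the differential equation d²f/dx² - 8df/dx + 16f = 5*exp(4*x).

Characteristic equation r² - 8r + 16 = 0 has discriminant (-8)² - 4·(16) = 0, so r = 4 is a repeated root.
Hence f_h = (C1 + C2*x)*exp(4*x).
Since exp(4*x) solves the homogeneous equation (r = 4 is a root of multiplicity 2), multiply the trial by x^2. Try f_p = A*x^2*exp(4*x). Substituting into the equation and dividing by exp(4*x) gives A = 5/2, so f_p = 5*x^2*exp(4*x)/2.

f = C1*exp(4*x) + 5*x**2*exp(4*x)/2 + C2*x*exp(4*x)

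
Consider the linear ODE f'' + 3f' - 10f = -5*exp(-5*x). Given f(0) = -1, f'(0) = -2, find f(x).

Characteristic equation r² + 3r - 10 = 0 factors as (r - 2)(r + 5) = 0, so r = 2, -5.
Hence f_h = C1*exp(2*x) + C2*exp(-5*x).
Since exp(-5*x) solves the homogeneous equation (r = -5 is a root of multiplicity 1), multiply the trial by x. Try f_p = A*x*exp(-5*x). Substituting into the equation and dividing by exp(-5*x) gives A = 5/7, so f_p = 5*x*exp(-5*x)/7.
General solution: f = C1*exp(2*x) + C2*exp(-5*x) + 5*x*exp(-5*x)/7.
Apply the initial conditions: f(0) = C1 + C2 = -1 and f'(0) = 5/7 - 5*C2 + 2*C1 = -2. Solving gives C1 = -54/49, C2 = 5/49.

f = -54*exp(2*x)/49 + 5*exp(-5*x)/49 + 5*x*exp(-5*x)/7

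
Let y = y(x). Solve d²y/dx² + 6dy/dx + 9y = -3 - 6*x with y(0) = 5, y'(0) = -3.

y = 1/9 - 2*x/3 + 44*exp(-3*x)/9 + 37*x*exp(-3*x)/3

Characteristic equation r² + 6r + 9 = 0 has discriminant (6)² - 4·(9) = 0, so r = -3 is a repeated root.
Hence y_h = (C1 + C2*x)*exp(-3*x).
For the particular solution try y_p = A0 + A1*x. Substituting and matching coefficients of each power of x gives A0 = 1/9, A1 = -2/3, so y_p = 1/9 - 2*x/3.
General solution: y = 1/9 - 2*x/3 + C1*exp(-3*x) + C2*x*exp(-3*x).
Apply the initial conditions: y(0) = 1/9 + C1 = 5 and y'(0) = -2/3 + C2 - 3*C1 = -3. Solving gives C1 = 44/9, C2 = 37/3.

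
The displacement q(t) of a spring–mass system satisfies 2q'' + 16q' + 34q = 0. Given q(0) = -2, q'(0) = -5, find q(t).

q = -13*exp(-4*t)*sin(t) - 2*cos(t)*exp(-4*t)

Divide through by 2: q'' + 8q' + 17q = 0.
Characteristic equation r² + 8r + 17 = 0 has discriminant (8)² - 4·(17) = -4 < 0, so r = -4 ± i.
Hence q_h = C1*cos(t)*exp(-4*t) + C2*exp(-4*t)*sin(t).
Apply the initial conditions: q(0) = C1 = -2 and q'(0) = C2 - 4*C1 = -5. Solving gives C1 = -2, C2 = -13.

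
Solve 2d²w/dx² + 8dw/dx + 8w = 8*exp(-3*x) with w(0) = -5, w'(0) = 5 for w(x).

Divide through by 2: w'' + 4w' + 4w = 4*exp(-3*x).
Characteristic equation r² + 4r + 4 = 0 has discriminant (4)² - 4·(4) = 0, so r = -2 is a repeated root.
Hence w_h = (C1 + C2*x)*exp(-2*x).
Try w_p = A*exp(-3*x). Substituting into the equation and dividing by exp(-3*x) gives A = 4, so w_p = 4*exp(-3*x).
General solution: w = 4*exp(-3*x) + C1*exp(-2*x) + C2*x*exp(-2*x).
Apply the initial conditions: w(0) = 4 + C1 = -5 and w'(0) = -12 + C2 - 2*C1 = 5. Solving gives C1 = -9, C2 = -1.

w = -9*exp(-2*x) + 4*exp(-3*x) - x*exp(-2*x)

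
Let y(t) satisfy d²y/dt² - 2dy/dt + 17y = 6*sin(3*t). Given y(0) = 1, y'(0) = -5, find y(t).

y = 9*cos(3*t)/25 + 12*sin(3*t)/25 - 177*exp(t)*sin(4*t)/100 + 16*cos(4*t)*exp(t)/25

Characteristic equation r² - 2r + 17 = 0 has discriminant (-2)² - 4·(17) = -64 < 0, so r = 1 ± 4i.
Hence y_h = C1*cos(4*t)*exp(t) + C2*exp(t)*sin(4*t).
Try y_p = A*cos(3*t) + B*sin(3*t). Substituting and equating the coefficients of cos(3t) and sin(3t) gives A = 9/25, B = 12/25, so y_p = 9*cos(3*t)/25 + 12*sin(3*t)/25.
General solution: y = 9*cos(3*t)/25 + 12*sin(3*t)/25 + C1*cos(4*t)*exp(t) + C2*exp(t)*sin(4*t).
Apply the initial conditions: y(0) = 9/25 + C1 = 1 and y'(0) = 36/25 + C1 + 4*C2 = -5. Solving gives C1 = 16/25, C2 = -177/100.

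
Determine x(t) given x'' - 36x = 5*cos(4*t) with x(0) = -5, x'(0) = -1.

Characteristic equation r² - 36 = 0 factors as (r - 6)(r + 6) = 0, so r = 6, -6.
Hence x_h = C1*exp(6*t) + C2*exp(-6*t).
Try x_p = A*cos(4*t) + B*sin(4*t). Substituting and equating the coefficients of cos(4t) and sin(4t) gives A = -5/52, B = 0, so x_p = -5*cos(4*t)/52.
General solution: x = -5*cos(4*t)/52 + C1*exp(6*t) + C2*exp(-6*t).
Apply the initial conditions: x(0) = -5/52 + C1 + C2 = -5 and x'(0) = -6*C2 + 6*C1 = -1. Solving gives C1 = -791/312, C2 = -739/312.

x = -791*exp(6*t)/312 - 739*exp(-6*t)/312 - 5*cos(4*t)/52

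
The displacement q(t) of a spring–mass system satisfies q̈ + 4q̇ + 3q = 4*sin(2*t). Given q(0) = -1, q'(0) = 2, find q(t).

Characteristic equation r² + 4r + 3 = 0 factors as (r + 1)(r + 3) = 0, so r = -1, -3.
Hence q_h = C1*exp(-t) + C2*exp(-3*t).
Try q_p = A*cos(2*t) + B*sin(2*t). Substituting and equating the coefficients of cos(2t) and sin(2t) gives A = -32/65, B = -4/65, so q_p = -32*cos(2*t)/65 - 4*sin(2*t)/65.
General solution: q = -32*cos(2*t)/65 - 4*sin(2*t)/65 + C1*exp(-t) + C2*exp(-3*t).
Apply the initial conditions: q(0) = -32/65 + C1 + C2 = -1 and q'(0) = -8/65 - C1 - 3*C2 = 2. Solving gives C1 = 3/10, C2 = -21/26.

q = -32*cos(2*t)/65 - 21*exp(-3*t)/26 - 4*sin(2*t)/65 + 3*exp(-t)/10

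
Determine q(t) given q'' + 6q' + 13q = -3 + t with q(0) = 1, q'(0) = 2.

q = -45/169 + t/13 + 214*cos(2*t)*exp(-3*t)/169 + 967*exp(-3*t)*sin(2*t)/338

Characteristic equation r² + 6r + 13 = 0 has discriminant (6)² - 4·(13) = -16 < 0, so r = -3 ± 2i.
Hence q_h = C1*cos(2*t)*exp(-3*t) + C2*exp(-3*t)*sin(2*t).
For the particular solution try q_p = A0 + A1*t. Substituting and matching coefficients of each power of t gives A0 = -45/169, A1 = 1/13, so q_p = -45/169 + t/13.
General solution: q = -45/169 + t/13 + C1*cos(2*t)*exp(-3*t) + C2*exp(-3*t)*sin(2*t).
Apply the initial conditions: q(0) = -45/169 + C1 = 1 and q'(0) = 1/13 - 3*C1 + 2*C2 = 2. Solving gives C1 = 214/169, C2 = 967/338.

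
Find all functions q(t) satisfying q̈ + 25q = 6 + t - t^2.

q = 152/625 - t**2/25 + t/25 + C1*cos(5*t) + C2*sin(5*t)

Characteristic equation r² + 25 = 0 has discriminant (0)² - 4·(25) = -100 < 0, so r = ± 5i.
Hence q_h = C1*cos(5*t) + C2*sin(5*t).
For the particular solution try q_p = A0 + A1*t + A2*t^2. Substituting and matching coefficients of each power of t gives A0 = 152/625, A1 = 1/25, A2 = -1/25, so q_p = 152/625 - t^2/25 + t/25.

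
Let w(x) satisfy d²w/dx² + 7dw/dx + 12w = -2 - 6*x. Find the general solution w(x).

w = 1/8 - x/2 + C1*exp(-3*x) + C2*exp(-4*x)

Characteristic equation r² + 7r + 12 = 0 factors as (r + 3)(r + 4) = 0, so r = -3, -4.
Hence w_h = C1*exp(-3*x) + C2*exp(-4*x).
For the particular solution try w_p = A0 + A1*x. Substituting and matching coefficients of each power of x gives A0 = 1/8, A1 = -1/2, so w_p = 1/8 - x/2.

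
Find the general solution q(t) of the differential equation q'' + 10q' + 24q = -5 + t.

Characteristic equation r² + 10r + 24 = 0 factors as (r + 6)(r + 4) = 0, so r = -6, -4.
Hence q_h = C1*exp(-6*t) + C2*exp(-4*t).
For the particular solution try q_p = A0 + A1*t. Substituting and matching coefficients of each power of t gives A0 = -65/288, A1 = 1/24, so q_p = -65/288 + t/24.

q = -65/288 + t/24 + C1*exp(-6*t) + C2*exp(-4*t)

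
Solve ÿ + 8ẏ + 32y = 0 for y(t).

Characteristic equation r² + 8r + 32 = 0 has discriminant (8)² - 4·(32) = -64 < 0, so r = -4 ± 4i.
Hence y_h = C1*cos(4*t)*exp(-4*t) + C2*exp(-4*t)*sin(4*t).

y = C1*cos(4*t)*exp(-4*t) + C2*exp(-4*t)*sin(4*t)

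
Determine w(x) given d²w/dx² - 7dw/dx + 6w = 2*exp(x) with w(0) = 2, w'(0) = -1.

Characteristic equation r² - 7r + 6 = 0 factors as (r - 1)(r - 6) = 0, so r = 1, 6.
Hence w_h = C1*exp(x) + C2*exp(6*x).
Since exp(x) solves the homogeneous equation (r = 1 is a root of multiplicity 1), multiply the trial by x. Try w_p = A*x*exp(x). Substituting into the equation and dividing by exp(x) gives A = -2/5, so w_p = -2*x*exp(x)/5.
General solution: w = C1*exp(x) + C2*exp(6*x) - 2*x*exp(x)/5.
Apply the initial conditions: w(0) = C1 + C2 = 2 and w'(0) = -2/5 + C1 + 6*C2 = -1. Solving gives C1 = 63/25, C2 = -13/25.

w = -13*exp(6*x)/25 + 63*exp(x)/25 - 2*x*exp(x)/5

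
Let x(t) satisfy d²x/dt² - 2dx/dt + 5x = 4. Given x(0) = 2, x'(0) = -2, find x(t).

Characteristic equation r² - 2r + 5 = 0 has discriminant (-2)² - 4·(5) = -16 < 0, so r = 1 ± 2i.
Hence x_h = C1*cos(2*t)*exp(t) + C2*exp(t)*sin(2*t).
For the particular solution try x_p = A0. Substituting and matching coefficients of each power of t gives A0 = 4/5, so x_p = 4/5.
General solution: x = 4/5 + C1*cos(2*t)*exp(t) + C2*exp(t)*sin(2*t).
Apply the initial conditions: x(0) = 4/5 + C1 = 2 and x'(0) = C1 + 2*C2 = -2. Solving gives C1 = 6/5, C2 = -8/5.

x = 4/5 - 8*exp(t)*sin(2*t)/5 + 6*cos(2*t)*exp(t)/5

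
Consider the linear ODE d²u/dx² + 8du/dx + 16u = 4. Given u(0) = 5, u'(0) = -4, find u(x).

Characteristic equation r² + 8r + 16 = 0 has discriminant (8)² - 4·(16) = 0, so r = -4 is a repeated root.
Hence u_h = (C1 + C2*x)*exp(-4*x).
For the particular solution try u_p = A0. Substituting and matching coefficients of each power of x gives A0 = 1/4, so u_p = 1/4.
General solution: u = 1/4 + C1*exp(-4*x) + C2*x*exp(-4*x).
Apply the initial conditions: u(0) = 1/4 + C1 = 5 and u'(0) = C2 - 4*C1 = -4. Solving gives C1 = 19/4, C2 = 15.

u = 1/4 + 19*exp(-4*x)/4 + 15*x*exp(-4*x)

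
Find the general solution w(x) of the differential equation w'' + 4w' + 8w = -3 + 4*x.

Characteristic equation r² + 4r + 8 = 0 has discriminant (4)² - 4·(8) = -16 < 0, so r = -2 ± 2i.
Hence w_h = C1*cos(2*x)*exp(-2*x) + C2*exp(-2*x)*sin(2*x).
For the particular solution try w_p = A0 + A1*x. Substituting and matching coefficients of each power of x gives A0 = -5/8, A1 = 1/2, so w_p = -5/8 + x/2.

w = -5/8 + x/2 + C1*cos(2*x)*exp(-2*x) + C2*exp(-2*x)*sin(2*x)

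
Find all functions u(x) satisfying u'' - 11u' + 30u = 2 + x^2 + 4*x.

Characteristic equation r² - 11r + 30 = 0 factors as (r - 5)(r - 6) = 0, so r = 5, 6.
Hence u_h = C1*exp(5*x) + C2*exp(6*x).
For the particular solution try u_p = A0 + A1*x + A2*x^2. Substituting and matching coefficients of each power of x gives A0 = 1651/13500, A1 = 71/450, A2 = 1/30, so u_p = 1651/13500 + x^2/30 + 71*x/450.

u = 1651/13500 + x**2/30 + 71*x/450 + C1*exp(5*x) + C2*exp(6*x)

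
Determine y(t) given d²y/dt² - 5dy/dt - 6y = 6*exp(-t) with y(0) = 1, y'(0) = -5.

y = -22*exp(6*t)/49 + 71*exp(-t)/49 - 6*t*exp(-t)/7

Characteristic equation r² - 5r - 6 = 0 factors as (r - 6)(r + 1) = 0, so r = 6, -1.
Hence y_h = C1*exp(6*t) + C2*exp(-t).
Since exp(-t) solves the homogeneous equation (r = -1 is a root of multiplicity 1), multiply the trial by t. Try y_p = A*t*exp(-t). Substituting into the equation and dividing by exp(-t) gives A = -6/7, so y_p = -6*t*exp(-t)/7.
General solution: y = C1*exp(6*t) + C2*exp(-t) - 6*t*exp(-t)/7.
Apply the initial conditions: y(0) = C1 + C2 = 1 and y'(0) = -6/7 - C2 + 6*C1 = -5. Solving gives C1 = -22/49, C2 = 71/49.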